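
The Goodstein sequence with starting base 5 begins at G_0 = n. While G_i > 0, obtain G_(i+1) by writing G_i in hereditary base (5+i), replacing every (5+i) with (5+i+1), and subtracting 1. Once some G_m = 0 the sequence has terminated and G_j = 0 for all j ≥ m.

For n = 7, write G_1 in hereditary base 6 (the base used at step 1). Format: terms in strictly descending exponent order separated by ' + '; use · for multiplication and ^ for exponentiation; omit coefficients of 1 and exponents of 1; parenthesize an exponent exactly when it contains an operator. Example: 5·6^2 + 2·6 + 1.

[0] 7 ≡ 5 + 2 (base 5). Lift 6: 8. −1: 7.
[1] 7 ≡ 6 + 1 (base 6). Lift 7: 8. −1: 7.

6 + 1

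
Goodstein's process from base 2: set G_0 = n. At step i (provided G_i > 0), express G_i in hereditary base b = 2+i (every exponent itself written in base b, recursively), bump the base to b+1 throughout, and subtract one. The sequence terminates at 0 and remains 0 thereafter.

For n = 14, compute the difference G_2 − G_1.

base 2: 14 = 2^(2 + 1) + 2^2 + 2; at 3: 3^(3 + 1) + 3^3 + 3 = 111; next = 110
base 3: 110 = 3^(3 + 1) + 3^3 + 2; at 4: 4^(4 + 1) + 4^4 + 2 = 1282; next = 1281

1171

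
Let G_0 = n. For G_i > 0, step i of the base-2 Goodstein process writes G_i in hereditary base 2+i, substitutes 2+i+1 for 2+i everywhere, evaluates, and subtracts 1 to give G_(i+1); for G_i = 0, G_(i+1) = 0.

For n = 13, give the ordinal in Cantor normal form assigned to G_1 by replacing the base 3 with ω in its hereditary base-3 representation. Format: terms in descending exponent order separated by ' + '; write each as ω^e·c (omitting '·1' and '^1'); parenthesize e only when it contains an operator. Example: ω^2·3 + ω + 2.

ω^(ω + 1) + ω^ω

G_0=13  [base 2] 2^(2 + 1) + 2^2 + 1  →[2↦3]→  3^(3 + 1) + 3^3 + 1 = 109  −1 ⇒ G_1=108
G_1=108  [base 3] 3^(3 + 1) + 3^3  →[3↦4]→  4^(4 + 1) + 4^4 = 1280  −1 ⇒ G_2=1279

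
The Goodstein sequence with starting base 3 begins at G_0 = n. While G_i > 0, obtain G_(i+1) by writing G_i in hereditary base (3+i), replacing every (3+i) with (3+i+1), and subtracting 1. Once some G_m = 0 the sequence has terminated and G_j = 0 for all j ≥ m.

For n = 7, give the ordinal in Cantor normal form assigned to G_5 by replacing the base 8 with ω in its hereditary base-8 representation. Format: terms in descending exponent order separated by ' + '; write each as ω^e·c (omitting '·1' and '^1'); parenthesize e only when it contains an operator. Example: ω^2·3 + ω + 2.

(0) 7|_3 = 2·3 + 1 ↦ 2·4 + 1|_4 = 9 ⇒ 8
(1) 8|_4 = 2·4 ↦ 2·5|_5 = 10 ⇒ 9
(2) 9|_5 = 5 + 4 ↦ 6 + 4|_6 = 10 ⇒ 9
(3) 9|_6 = 6 + 3 ↦ 7 + 3|_7 = 10 ⇒ 9
(4) 9|_7 = 7 + 2 ↦ 8 + 2|_8 = 10 ⇒ 9
(5) 9|_8 = 8 + 1 ↦ 9 + 1|_9 = 10 ⇒ 9

ω + 1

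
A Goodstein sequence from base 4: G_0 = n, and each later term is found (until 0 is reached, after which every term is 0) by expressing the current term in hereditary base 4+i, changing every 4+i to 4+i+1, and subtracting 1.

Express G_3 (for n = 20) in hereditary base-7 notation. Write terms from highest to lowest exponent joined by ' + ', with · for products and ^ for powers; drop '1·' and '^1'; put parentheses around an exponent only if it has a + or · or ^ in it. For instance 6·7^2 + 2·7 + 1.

7^2 + 2

[0] 20 ≡ 4^2 + 4 (base 4). Lift 5: 30. −1: 29.
[1] 29 ≡ 5^2 + 4 (base 5). Lift 6: 40. −1: 39.
[2] 39 ≡ 6^2 + 3 (base 6). Lift 7: 52. −1: 51.
[3] 51 ≡ 7^2 + 2 (base 7). Lift 8: 66. −1: 65.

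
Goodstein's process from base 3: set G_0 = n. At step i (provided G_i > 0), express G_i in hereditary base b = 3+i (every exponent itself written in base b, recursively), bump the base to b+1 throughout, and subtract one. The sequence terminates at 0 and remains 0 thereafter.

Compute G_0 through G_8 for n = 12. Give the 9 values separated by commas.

12, 19, 27, 37, 49, 63, 69, 75, 81

i=0: 12 = 3^2 + 3 (b=3); 3→4: 4^2 + 4 = 20; 20−1 = 19
i=1: 19 = 4^2 + 3 (b=4); 4→5: 5^2 + 3 = 28; 28−1 = 27
i=2: 27 = 5^2 + 2 (b=5); 5→6: 6^2 + 2 = 38; 38−1 = 37
i=3: 37 = 6^2 + 1 (b=6); 6→7: 7^2 + 1 = 50; 50−1 = 49
i=4: 49 = 7^2 (b=7); 7→8: 8^2 = 64; 64−1 = 63
i=5: 63 = 7·8 + 7 (b=8); 8→9: 7·9 + 7 = 70; 70−1 = 69
i=6: 69 = 7·9 + 6 (b=9); 9→10: 7·10 + 6 = 76; 76−1 = 75
i=7: 75 = 7·10 + 5 (b=10); 10→11: 7·11 + 5 = 82; 82−1 = 81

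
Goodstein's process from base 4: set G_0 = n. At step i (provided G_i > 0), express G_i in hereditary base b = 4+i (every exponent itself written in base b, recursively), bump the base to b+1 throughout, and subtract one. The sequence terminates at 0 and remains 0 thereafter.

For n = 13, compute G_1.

15

[0] 13 ≡ 3·4 + 1 (base 4). Lift 5: 16. −1: 15.
[1] 15 ≡ 3·5 (base 5). Lift 6: 18. −1: 17.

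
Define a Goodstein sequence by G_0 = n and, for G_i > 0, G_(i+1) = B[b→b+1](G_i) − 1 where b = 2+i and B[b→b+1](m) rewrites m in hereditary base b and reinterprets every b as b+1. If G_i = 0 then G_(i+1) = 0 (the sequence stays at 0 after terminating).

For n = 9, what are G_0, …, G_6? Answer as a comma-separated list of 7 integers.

base 2: 9 = 2^(2 + 1) + 1; at 3: 3^(3 + 1) + 1 = 82; next = 81
base 3: 81 = 3^(3 + 1); at 4: 4^(4 + 1) = 1024; next = 1023
base 4: 1023 = 3·4^4 + 3·4^3 + 3·4^2 + 3·4 + 3; at 5: 3·5^5 + 3·5^3 + 3·5^2 + 3·5 + 3 = 9843; next = 9842
base 5: 9842 = 3·5^5 + 3·5^3 + 3·5^2 + 3·5 + 2; at 6: 3·6^6 + 3·6^3 + 3·6^2 + 3·6 + 2 = 140744; next = 140743
base 6: 140743 = 3·6^6 + 3·6^3 + 3·6^2 + 3·6 + 1; at 7: 3·7^7 + 3·7^3 + 3·7^2 + 3·7 + 1 = 2471827; next = 2471826
base 7: 2471826 = 3·7^7 + 3·7^3 + 3·7^2 + 3·7; at 8: 3·8^8 + 3·8^3 + 3·8^2 + 3·8 = 50333400; next = 50333399

9, 81, 1023, 9842, 140743, 2471826, 50333399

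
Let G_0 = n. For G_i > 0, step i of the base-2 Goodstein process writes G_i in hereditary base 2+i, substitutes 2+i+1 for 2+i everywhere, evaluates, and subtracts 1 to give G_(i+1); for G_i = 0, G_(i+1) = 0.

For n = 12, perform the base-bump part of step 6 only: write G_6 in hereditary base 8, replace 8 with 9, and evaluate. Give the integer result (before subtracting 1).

3486784575

base 2: 12 = 2^(2 + 1) + 2^2; at 3: 3^(3 + 1) + 3^3 = 108; next = 107
base 3: 107 = 3^(3 + 1) + 2·3^2 + 2·3 + 2; at 4: 4^(4 + 1) + 2·4^2 + 2·4 + 2 = 1066; next = 1065
base 4: 1065 = 4^(4 + 1) + 2·4^2 + 2·4 + 1; at 5: 5^(5 + 1) + 2·5^2 + 2·5 + 1 = 15686; next = 15685
base 5: 15685 = 5^(5 + 1) + 2·5^2 + 2·5; at 6: 6^(6 + 1) + 2·6^2 + 2·6 = 280020; next = 280019
base 6: 280019 = 6^(6 + 1) + 2·6^2 + 6 + 5; at 7: 7^(7 + 1) + 2·7^2 + 7 + 5 = 5764911; next = 5764910
base 7: 5764910 = 7^(7 + 1) + 2·7^2 + 7 + 4; at 8: 8^(8 + 1) + 2·8^2 + 8 + 4 = 134217868; next = 134217867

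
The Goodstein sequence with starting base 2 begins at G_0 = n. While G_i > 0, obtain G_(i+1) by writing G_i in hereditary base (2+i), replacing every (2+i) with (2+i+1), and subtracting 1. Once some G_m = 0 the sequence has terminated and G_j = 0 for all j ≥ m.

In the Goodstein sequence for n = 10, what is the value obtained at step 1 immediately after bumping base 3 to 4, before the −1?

(0) 10|_2 = 2^(2 + 1) + 2 ↦ 3^(3 + 1) + 3|_3 = 84 ⇒ 83
(1) 83|_3 = 3^(3 + 1) + 2 ↦ 4^(4 + 1) + 2|_4 = 1026 ⇒ 1025

1026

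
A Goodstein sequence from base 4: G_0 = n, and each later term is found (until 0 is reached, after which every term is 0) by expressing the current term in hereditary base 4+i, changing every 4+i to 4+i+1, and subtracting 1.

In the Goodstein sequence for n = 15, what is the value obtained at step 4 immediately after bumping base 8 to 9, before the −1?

25

[0] 15 ≡ 3·4 + 3 (base 4). Lift 5: 18. −1: 17.
[1] 17 ≡ 3·5 + 2 (base 5). Lift 6: 20. −1: 19.
[2] 19 ≡ 3·6 + 1 (base 6). Lift 7: 22. −1: 21.
[3] 21 ≡ 3·7 (base 7). Lift 8: 24. −1: 23.
[4] 23 ≡ 2·8 + 7 (base 8). Lift 9: 25. −1: 24.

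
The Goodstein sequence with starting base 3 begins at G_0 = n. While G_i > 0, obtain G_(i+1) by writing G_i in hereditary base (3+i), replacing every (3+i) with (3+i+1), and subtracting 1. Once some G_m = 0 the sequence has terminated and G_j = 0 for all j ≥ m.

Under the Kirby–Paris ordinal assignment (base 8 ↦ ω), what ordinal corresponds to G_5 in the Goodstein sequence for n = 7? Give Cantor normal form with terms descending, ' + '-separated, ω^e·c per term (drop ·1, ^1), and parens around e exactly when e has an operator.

ω + 1

base 3: 7 = 2·3 + 1; at 4: 2·4 + 1 = 9; next = 8
base 4: 8 = 2·4; at 5: 2·5 = 10; next = 9
base 5: 9 = 5 + 4; at 6: 6 + 4 = 10; next = 9
base 6: 9 = 6 + 3; at 7: 7 + 3 = 10; next = 9
base 7: 9 = 7 + 2; at 8: 8 + 2 = 10; next = 9
base 8: 9 = 8 + 1; at 9: 9 + 1 = 10; next = 9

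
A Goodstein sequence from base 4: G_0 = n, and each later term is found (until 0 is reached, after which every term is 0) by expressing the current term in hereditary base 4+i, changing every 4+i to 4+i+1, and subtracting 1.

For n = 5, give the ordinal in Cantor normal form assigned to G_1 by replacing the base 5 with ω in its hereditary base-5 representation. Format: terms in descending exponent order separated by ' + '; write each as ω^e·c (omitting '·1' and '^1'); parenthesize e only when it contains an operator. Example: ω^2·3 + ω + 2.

ω

5 —HB4→ 4 + 1 —bump→ 5 + 1 = 6 —(−1)→ 5
5 —HB5→ 5 —bump→ 6 = 6 —(−1)→ 5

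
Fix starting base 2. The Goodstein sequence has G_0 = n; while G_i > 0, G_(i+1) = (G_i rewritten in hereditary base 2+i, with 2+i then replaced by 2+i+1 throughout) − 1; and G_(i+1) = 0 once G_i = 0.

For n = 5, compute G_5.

1197

i=0: 5 = 2^2 + 1 (b=2); 2→3: 3^3 + 1 = 28; 28−1 = 27
i=1: 27 = 3^3 (b=3); 3→4: 4^4 = 256; 256−1 = 255
i=2: 255 = 3·4^3 + 3·4^2 + 3·4 + 3 (b=4); 4→5: 3·5^3 + 3·5^2 + 3·5 + 3 = 468; 468−1 = 467
i=3: 467 = 3·5^3 + 3·5^2 + 3·5 + 2 (b=5); 5→6: 3·6^3 + 3·6^2 + 3·6 + 2 = 776; 776−1 = 775
i=4: 775 = 3·6^3 + 3·6^2 + 3·6 + 1 (b=6); 6→7: 3·7^3 + 3·7^2 + 3·7 + 1 = 1198; 1198−1 = 1197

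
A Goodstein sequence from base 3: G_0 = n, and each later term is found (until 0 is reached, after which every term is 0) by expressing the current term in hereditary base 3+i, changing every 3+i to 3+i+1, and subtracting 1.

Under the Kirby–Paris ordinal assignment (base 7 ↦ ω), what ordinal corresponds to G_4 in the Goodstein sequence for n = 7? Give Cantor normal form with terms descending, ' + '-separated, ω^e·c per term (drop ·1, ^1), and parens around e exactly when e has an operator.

ω + 2

i=0: 7 = 2·3 + 1 (b=3); 3→4: 2·4 + 1 = 9; 9−1 = 8
i=1: 8 = 2·4 (b=4); 4→5: 2·5 = 10; 10−1 = 9
i=2: 9 = 5 + 4 (b=5); 5→6: 6 + 4 = 10; 10−1 = 9
i=3: 9 = 6 + 3 (b=6); 6→7: 7 + 3 = 10; 10−1 = 9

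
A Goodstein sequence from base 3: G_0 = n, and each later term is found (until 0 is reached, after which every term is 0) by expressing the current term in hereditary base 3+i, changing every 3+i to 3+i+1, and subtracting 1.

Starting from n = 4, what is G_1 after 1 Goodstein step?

(0) 4|_3 = 3 + 1 ↦ 4 + 1|_4 = 5 ⇒ 4
(1) 4|_4 = 4 ↦ 5|_5 = 5 ⇒ 4

4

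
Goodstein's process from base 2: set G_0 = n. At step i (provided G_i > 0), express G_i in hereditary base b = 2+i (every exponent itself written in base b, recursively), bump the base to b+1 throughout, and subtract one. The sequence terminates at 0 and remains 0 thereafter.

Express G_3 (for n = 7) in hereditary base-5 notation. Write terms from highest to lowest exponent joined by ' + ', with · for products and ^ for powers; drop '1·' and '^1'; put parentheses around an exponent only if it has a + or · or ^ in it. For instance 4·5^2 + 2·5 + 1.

i=0: 7 = 2^2 + 2 + 1 (b=2); 2→3: 3^3 + 3 + 1 = 31; 31−1 = 30
i=1: 30 = 3^3 + 3 (b=3); 3→4: 4^4 + 4 = 260; 260−1 = 259
i=2: 259 = 4^4 + 3 (b=4); 4→5: 5^5 + 3 = 3128; 3128−1 = 3127
i=3: 3127 = 5^5 + 2 (b=5); 5→6: 6^6 + 2 = 46658; 46658−1 = 46657

5^5 + 2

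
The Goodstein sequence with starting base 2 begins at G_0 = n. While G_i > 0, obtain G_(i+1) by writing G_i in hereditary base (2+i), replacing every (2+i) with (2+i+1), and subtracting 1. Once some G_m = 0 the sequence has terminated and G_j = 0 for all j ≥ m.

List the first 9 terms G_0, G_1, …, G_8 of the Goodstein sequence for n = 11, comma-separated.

11, 84, 1027, 15627, 279937, 5764801, 134217727, 2749609302, 70077777775

G_0 = 11. HB_2(11) = 2^(2 + 1) + 2 + 1. Bump = 85. G_1 = 84.
G_1 = 84. HB_3(84) = 3^(3 + 1) + 3. Bump = 1028. G_2 = 1027.
G_2 = 1027. HB_4(1027) = 4^(4 + 1) + 3. Bump = 15628. G_3 = 15627.
G_3 = 15627. HB_5(15627) = 5^(5 + 1) + 2. Bump = 279938. G_4 = 279937.
G_4 = 279937. HB_6(279937) = 6^(6 + 1) + 1. Bump = 5764802. G_5 = 5764801.
G_5 = 5764801. HB_7(5764801) = 7^(7 + 1). Bump = 134217728. G_6 = 134217727.
G_6 = 134217727. HB_8(134217727) = 7·8^8 + 7·8^7 + 7·8^6 + 7·8^5 + 7·8^4 + 7·8^3 + 7·8^2 + 7·8 + 7. Bump = 2749609303. G_7 = 2749609302.
G_7 = 2749609302. HB_9(2749609302) = 7·9^9 + 7·9^7 + 7·9^6 + 7·9^5 + 7·9^4 + 7·9^3 + 7·9^2 + 7·9 + 6. Bump = 70077777776. G_8 = 70077777775.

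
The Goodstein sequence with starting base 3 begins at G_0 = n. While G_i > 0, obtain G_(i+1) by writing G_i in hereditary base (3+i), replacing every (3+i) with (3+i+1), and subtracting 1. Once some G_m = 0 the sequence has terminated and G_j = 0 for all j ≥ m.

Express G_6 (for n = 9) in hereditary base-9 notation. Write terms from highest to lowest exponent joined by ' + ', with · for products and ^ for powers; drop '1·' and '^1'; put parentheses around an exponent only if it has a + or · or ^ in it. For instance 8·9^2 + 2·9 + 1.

step 0: 9 = 3^2; sub 4 for 3: 4^2; = 16; G_1 = 16−1 = 15
step 1: 15 = 3·4 + 3; sub 5 for 4: 3·5 + 3; = 18; G_2 = 18−1 = 17
step 2: 17 = 3·5 + 2; sub 6 for 5: 3·6 + 2; = 20; G_3 = 20−1 = 19
step 3: 19 = 3·6 + 1; sub 7 for 6: 3·7 + 1; = 22; G_4 = 22−1 = 21
step 4: 21 = 3·7; sub 8 for 7: 3·8; = 24; G_5 = 24−1 = 23
step 5: 23 = 2·8 + 7; sub 9 for 8: 2·9 + 7; = 25; G_6 = 25−1 = 24

2·9 + 6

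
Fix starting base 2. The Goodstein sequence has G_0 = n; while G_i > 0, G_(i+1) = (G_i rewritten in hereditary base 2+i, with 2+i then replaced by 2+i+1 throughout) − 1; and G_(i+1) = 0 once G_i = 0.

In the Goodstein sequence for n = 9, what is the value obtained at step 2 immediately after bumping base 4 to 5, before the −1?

[0] 9 ≡ 2^(2 + 1) + 1 (base 2). Lift 3: 82. −1: 81.
[1] 81 ≡ 3^(3 + 1) (base 3). Lift 4: 1024. −1: 1023.
[2] 1023 ≡ 3·4^4 + 3·4^3 + 3·4^2 + 3·4 + 3 (base 4). Lift 5: 9843. −1: 9842.

9843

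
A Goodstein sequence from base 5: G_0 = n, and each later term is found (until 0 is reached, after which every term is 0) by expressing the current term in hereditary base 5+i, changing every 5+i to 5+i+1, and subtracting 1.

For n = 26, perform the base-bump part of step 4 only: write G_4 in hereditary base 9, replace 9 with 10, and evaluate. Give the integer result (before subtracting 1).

i=0: 26 = 5^2 + 1 (b=5); 5→6: 6^2 + 1 = 37; 37−1 = 36
i=1: 36 = 6^2 (b=6); 6→7: 7^2 = 49; 49−1 = 48
i=2: 48 = 6·7 + 6 (b=7); 7→8: 6·8 + 6 = 54; 54−1 = 53
i=3: 53 = 6·8 + 5 (b=8); 8→9: 6·9 + 5 = 59; 59−1 = 58
i=4: 58 = 6·9 + 4 (b=9); 9→10: 6·10 + 4 = 64; 64−1 = 63

64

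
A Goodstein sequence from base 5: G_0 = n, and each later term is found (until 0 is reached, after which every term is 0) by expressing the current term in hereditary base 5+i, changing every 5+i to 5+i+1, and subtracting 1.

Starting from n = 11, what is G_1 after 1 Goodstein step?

i=0: 11 = 2·5 + 1 (b=5); 5→6: 2·6 + 1 = 13; 13−1 = 12
i=1: 12 = 2·6 (b=6); 6→7: 2·7 = 14; 14−1 = 13

12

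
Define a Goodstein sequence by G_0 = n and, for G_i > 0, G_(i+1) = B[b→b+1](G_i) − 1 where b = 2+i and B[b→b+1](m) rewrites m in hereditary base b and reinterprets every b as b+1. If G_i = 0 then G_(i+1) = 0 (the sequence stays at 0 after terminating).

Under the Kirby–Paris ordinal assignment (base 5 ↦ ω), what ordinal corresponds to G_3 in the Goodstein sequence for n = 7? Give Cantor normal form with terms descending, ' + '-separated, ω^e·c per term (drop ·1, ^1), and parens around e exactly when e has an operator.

G_0=7  [base 2] 2^2 + 2 + 1  →[2↦3]→  3^3 + 3 + 1 = 31  −1 ⇒ G_1=30
G_1=30  [base 3] 3^3 + 3  →[3↦4]→  4^4 + 4 = 260  −1 ⇒ G_2=259
G_2=259  [base 4] 4^4 + 3  →[4↦5]→  5^5 + 3 = 3128  −1 ⇒ G_3=3127
G_3=3127  [base 5] 5^5 + 2  →[5↦6]→  6^6 + 2 = 46658  −1 ⇒ G_4=46657

ω^ω + 2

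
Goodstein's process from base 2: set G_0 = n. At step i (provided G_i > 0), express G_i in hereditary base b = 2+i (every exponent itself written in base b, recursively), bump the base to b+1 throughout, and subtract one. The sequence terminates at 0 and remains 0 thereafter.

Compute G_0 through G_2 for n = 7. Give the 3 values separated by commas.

7, 30, 259

G_0=7  [base 2] 2^2 + 2 + 1  →[2↦3]→  3^3 + 3 + 1 = 31  −1 ⇒ G_1=30
G_1=30  [base 3] 3^3 + 3  →[3↦4]→  4^4 + 4 = 260  −1 ⇒ G_2=259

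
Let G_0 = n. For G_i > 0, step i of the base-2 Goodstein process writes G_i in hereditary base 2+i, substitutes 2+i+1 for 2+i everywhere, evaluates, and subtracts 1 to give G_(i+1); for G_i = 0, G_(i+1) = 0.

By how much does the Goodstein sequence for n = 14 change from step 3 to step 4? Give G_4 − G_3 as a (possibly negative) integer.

G_0=14  [base 2] 2^(2 + 1) + 2^2 + 2  →[2↦3]→  3^(3 + 1) + 3^3 + 3 = 111  −1 ⇒ G_1=110
G_1=110  [base 3] 3^(3 + 1) + 3^3 + 2  →[3↦4]→  4^(4 + 1) + 4^4 + 2 = 1282  −1 ⇒ G_2=1281
G_2=1281  [base 4] 4^(4 + 1) + 4^4 + 1  →[4↦5]→  5^(5 + 1) + 5^5 + 1 = 18751  −1 ⇒ G_3=18750
G_3=18750  [base 5] 5^(5 + 1) + 5^5  →[5↦6]→  6^(6 + 1) + 6^6 = 326592  −1 ⇒ G_4=326591

307841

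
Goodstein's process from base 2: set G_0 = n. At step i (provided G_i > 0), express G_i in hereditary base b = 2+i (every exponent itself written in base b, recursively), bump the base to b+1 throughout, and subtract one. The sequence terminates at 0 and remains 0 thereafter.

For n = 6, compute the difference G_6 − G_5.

89204

step 0: 6 = 2^2 + 2; sub 3 for 2: 3^3 + 3; = 30; G_1 = 30−1 = 29
step 1: 29 = 3^3 + 2; sub 4 for 3: 4^4 + 2; = 258; G_2 = 258−1 = 257
step 2: 257 = 4^4 + 1; sub 5 for 4: 5^5 + 1; = 3126; G_3 = 3126−1 = 3125
step 3: 3125 = 5^5; sub 6 for 5: 6^6; = 46656; G_4 = 46656−1 = 46655
step 4: 46655 = 5·6^5 + 5·6^4 + 5·6^3 + 5·6^2 + 5·6 + 5; sub 7 for 6: 5·7^5 + 5·7^4 + 5·7^3 + 5·7^2 + 5·7 + 5; = 98040; G_5 = 98040−1 = 98039
step 5: 98039 = 5·7^5 + 5·7^4 + 5·7^3 + 5·7^2 + 5·7 + 4; sub 8 for 7: 5·8^5 + 5·8^4 + 5·8^3 + 5·8^2 + 5·8 + 4; = 187244; G_6 = 187244−1 = 187243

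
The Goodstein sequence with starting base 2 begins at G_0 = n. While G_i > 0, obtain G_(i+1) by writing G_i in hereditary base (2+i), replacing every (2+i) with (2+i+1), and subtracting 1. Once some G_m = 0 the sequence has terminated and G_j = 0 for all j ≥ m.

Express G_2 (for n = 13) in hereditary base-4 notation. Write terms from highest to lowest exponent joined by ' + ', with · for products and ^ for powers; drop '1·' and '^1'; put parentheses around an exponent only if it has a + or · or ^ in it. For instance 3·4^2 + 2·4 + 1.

i=0: 13 = 2^(2 + 1) + 2^2 + 1 (b=2); 2→3: 3^(3 + 1) + 3^3 + 1 = 109; 109−1 = 108
i=1: 108 = 3^(3 + 1) + 3^3 (b=3); 3→4: 4^(4 + 1) + 4^4 = 1280; 1280−1 = 1279
i=2: 1279 = 4^(4 + 1) + 3·4^3 + 3·4^2 + 3·4 + 3 (b=4); 4→5: 5^(5 + 1) + 3·5^3 + 3·5^2 + 3·5 + 3 = 16093; 16093−1 = 16092

4^(4 + 1) + 3·4^3 + 3·4^2 + 3·4 + 3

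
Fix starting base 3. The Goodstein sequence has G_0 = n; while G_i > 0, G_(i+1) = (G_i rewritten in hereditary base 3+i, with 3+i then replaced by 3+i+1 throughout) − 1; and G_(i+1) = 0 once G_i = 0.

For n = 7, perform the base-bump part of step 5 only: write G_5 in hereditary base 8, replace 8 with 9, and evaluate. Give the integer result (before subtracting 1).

i=0: 7 = 2·3 + 1 (b=3); 3→4: 2·4 + 1 = 9; 9−1 = 8
i=1: 8 = 2·4 (b=4); 4→5: 2·5 = 10; 10−1 = 9
i=2: 9 = 5 + 4 (b=5); 5→6: 6 + 4 = 10; 10−1 = 9
i=3: 9 = 6 + 3 (b=6); 6→7: 7 + 3 = 10; 10−1 = 9
i=4: 9 = 7 + 2 (b=7); 7→8: 8 + 2 = 10; 10−1 = 9

10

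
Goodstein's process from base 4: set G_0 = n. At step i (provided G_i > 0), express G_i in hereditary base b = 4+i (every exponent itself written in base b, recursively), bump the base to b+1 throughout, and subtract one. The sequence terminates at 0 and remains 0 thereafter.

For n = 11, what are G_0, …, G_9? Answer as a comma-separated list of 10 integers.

11, 12, 13, 14, 15, 15, 15, 15, 15, 15

step 0: 11 = 2·4 + 3; sub 5 for 4: 2·5 + 3; = 13; G_1 = 13−1 = 12
step 1: 12 = 2·5 + 2; sub 6 for 5: 2·6 + 2; = 14; G_2 = 14−1 = 13
step 2: 13 = 2·6 + 1; sub 7 for 6: 2·7 + 1; = 15; G_3 = 15−1 = 14
step 3: 14 = 2·7; sub 8 for 7: 2·8; = 16; G_4 = 16−1 = 15
step 4: 15 = 8 + 7; sub 9 for 8: 9 + 7; = 16; G_5 = 16−1 = 15
step 5: 15 = 9 + 6; sub 10 for 9: 10 + 6; = 16; G_6 = 16−1 = 15
step 6: 15 = 10 + 5; sub 11 for 10: 11 + 5; = 16; G_7 = 16−1 = 15
step 7: 15 = 11 + 4; sub 12 for 11: 12 + 4; = 16; G_8 = 16−1 = 15
step 8: 15 = 12 + 3; sub 13 for 12: 13 + 3; = 16; G_9 = 16−1 = 15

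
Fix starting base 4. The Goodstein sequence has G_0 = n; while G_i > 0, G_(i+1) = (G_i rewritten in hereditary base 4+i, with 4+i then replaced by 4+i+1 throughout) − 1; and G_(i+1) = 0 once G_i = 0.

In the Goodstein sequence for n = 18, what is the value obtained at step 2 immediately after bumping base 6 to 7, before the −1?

49

18 —HB4→ 4^2 + 2 —bump→ 5^2 + 2 = 27 —(−1)→ 26
26 —HB5→ 5^2 + 1 —bump→ 6^2 + 1 = 37 —(−1)→ 36
36 —HB6→ 6^2 —bump→ 7^2 = 49 —(−1)→ 48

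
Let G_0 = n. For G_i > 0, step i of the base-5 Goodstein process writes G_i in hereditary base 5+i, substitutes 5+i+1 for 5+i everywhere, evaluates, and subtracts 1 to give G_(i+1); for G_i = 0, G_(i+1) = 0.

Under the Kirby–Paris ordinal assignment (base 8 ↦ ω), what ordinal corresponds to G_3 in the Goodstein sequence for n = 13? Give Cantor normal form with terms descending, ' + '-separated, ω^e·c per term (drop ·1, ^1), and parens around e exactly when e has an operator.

base 5: 13 = 2·5 + 3; at 6: 2·6 + 3 = 15; next = 14
base 6: 14 = 2·6 + 2; at 7: 2·7 + 2 = 16; next = 15
base 7: 15 = 2·7 + 1; at 8: 2·8 + 1 = 17; next = 16
base 8: 16 = 2·8; at 9: 2·9 = 18; next = 17

ω·2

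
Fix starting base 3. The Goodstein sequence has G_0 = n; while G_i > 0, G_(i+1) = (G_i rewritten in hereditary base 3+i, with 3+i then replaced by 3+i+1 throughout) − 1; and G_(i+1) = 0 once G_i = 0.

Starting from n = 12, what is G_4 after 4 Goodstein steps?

49

i=0: 12 = 3^2 + 3 (b=3); 3→4: 4^2 + 4 = 20; 20−1 = 19
i=1: 19 = 4^2 + 3 (b=4); 4→5: 5^2 + 3 = 28; 28−1 = 27
i=2: 27 = 5^2 + 2 (b=5); 5→6: 6^2 + 2 = 38; 38−1 = 37
i=3: 37 = 6^2 + 1 (b=6); 6→7: 7^2 + 1 = 50; 50−1 = 49
i=4: 49 = 7^2 (b=7); 7→8: 8^2 = 64; 64−1 = 63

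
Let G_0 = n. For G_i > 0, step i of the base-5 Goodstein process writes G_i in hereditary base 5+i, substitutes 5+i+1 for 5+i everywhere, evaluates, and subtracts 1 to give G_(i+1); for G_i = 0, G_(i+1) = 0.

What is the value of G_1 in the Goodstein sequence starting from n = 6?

6

6 —HB5→ 5 + 1 —bump→ 6 + 1 = 7 —(−1)→ 6
6 —HB6→ 6 —bump→ 7 = 7 —(−1)→ 6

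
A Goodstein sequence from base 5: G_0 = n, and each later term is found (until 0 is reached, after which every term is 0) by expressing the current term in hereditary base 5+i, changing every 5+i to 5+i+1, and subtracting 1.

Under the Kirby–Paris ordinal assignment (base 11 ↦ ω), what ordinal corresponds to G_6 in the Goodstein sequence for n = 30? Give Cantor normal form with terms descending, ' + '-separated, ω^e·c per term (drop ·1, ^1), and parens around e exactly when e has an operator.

ω^2

[0] 30 ≡ 5^2 + 5 (base 5). Lift 6: 42. −1: 41.
[1] 41 ≡ 6^2 + 5 (base 6). Lift 7: 54. −1: 53.
[2] 53 ≡ 7^2 + 4 (base 7). Lift 8: 68. −1: 67.
[3] 67 ≡ 8^2 + 3 (base 8). Lift 9: 84. −1: 83.
[4] 83 ≡ 9^2 + 2 (base 9). Lift 10: 102. −1: 101.
[5] 101 ≡ 10^2 + 1 (base 10). Lift 11: 122. −1: 121.
[6] 121 ≡ 11^2 (base 11). Lift 12: 144. −1: 143.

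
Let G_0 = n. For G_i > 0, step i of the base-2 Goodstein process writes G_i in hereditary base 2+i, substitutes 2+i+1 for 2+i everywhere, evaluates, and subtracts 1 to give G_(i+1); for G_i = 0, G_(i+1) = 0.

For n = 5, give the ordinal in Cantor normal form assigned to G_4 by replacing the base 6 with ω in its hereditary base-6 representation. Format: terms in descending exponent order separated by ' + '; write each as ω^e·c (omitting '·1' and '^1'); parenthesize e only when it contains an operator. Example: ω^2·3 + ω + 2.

ω^3·3 + ω^2·3 + ω·3 + 1

[0] 5 ≡ 2^2 + 1 (base 2). Lift 3: 28. −1: 27.
[1] 27 ≡ 3^3 (base 3). Lift 4: 256. −1: 255.
[2] 255 ≡ 3·4^3 + 3·4^2 + 3·4 + 3 (base 4). Lift 5: 468. −1: 467.
[3] 467 ≡ 3·5^3 + 3·5^2 + 3·5 + 2 (base 5). Lift 6: 776. −1: 775.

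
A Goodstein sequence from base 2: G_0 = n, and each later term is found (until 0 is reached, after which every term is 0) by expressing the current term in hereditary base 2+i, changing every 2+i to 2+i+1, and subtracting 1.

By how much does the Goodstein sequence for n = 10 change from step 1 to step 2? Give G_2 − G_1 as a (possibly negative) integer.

942

base 2: 10 = 2^(2 + 1) + 2; at 3: 3^(3 + 1) + 3 = 84; next = 83
base 3: 83 = 3^(3 + 1) + 2; at 4: 4^(4 + 1) + 2 = 1026; next = 1025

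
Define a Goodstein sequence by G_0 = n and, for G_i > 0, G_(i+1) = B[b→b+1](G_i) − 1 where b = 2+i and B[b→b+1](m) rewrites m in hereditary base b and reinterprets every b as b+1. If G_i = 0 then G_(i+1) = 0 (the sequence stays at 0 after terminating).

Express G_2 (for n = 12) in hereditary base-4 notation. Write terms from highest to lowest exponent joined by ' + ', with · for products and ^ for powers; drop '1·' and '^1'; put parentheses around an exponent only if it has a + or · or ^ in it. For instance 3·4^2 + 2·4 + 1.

4^(4 + 1) + 2·4^2 + 2·4 + 1

step 0: 12 = 2^(2 + 1) + 2^2; sub 3 for 2: 3^(3 + 1) + 3^3; = 108; G_1 = 108−1 = 107
step 1: 107 = 3^(3 + 1) + 2·3^2 + 2·3 + 2; sub 4 for 3: 4^(4 + 1) + 2·4^2 + 2·4 + 2; = 1066; G_2 = 1066−1 = 1065
step 2: 1065 = 4^(4 + 1) + 2·4^2 + 2·4 + 1; sub 5 for 4: 5^(5 + 1) + 2·5^2 + 2·5 + 1; = 15686; G_3 = 15686−1 = 15685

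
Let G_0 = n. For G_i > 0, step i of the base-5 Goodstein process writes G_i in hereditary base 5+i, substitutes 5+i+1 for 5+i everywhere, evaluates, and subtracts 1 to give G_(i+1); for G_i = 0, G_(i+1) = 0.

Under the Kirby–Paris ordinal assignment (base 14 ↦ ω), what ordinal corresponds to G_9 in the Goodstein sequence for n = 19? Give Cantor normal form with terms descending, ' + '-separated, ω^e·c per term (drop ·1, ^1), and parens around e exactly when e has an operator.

ω·2 + 5

step 0: 19 = 3·5 + 4; sub 6 for 5: 3·6 + 4; = 22; G_1 = 22−1 = 21
step 1: 21 = 3·6 + 3; sub 7 for 6: 3·7 + 3; = 24; G_2 = 24−1 = 23
step 2: 23 = 3·7 + 2; sub 8 for 7: 3·8 + 2; = 26; G_3 = 26−1 = 25
step 3: 25 = 3·8 + 1; sub 9 for 8: 3·9 + 1; = 28; G_4 = 28−1 = 27
step 4: 27 = 3·9; sub 10 for 9: 3·10; = 30; G_5 = 30−1 = 29
step 5: 29 = 2·10 + 9; sub 11 for 10: 2·11 + 9; = 31; G_6 = 31−1 = 30
step 6: 30 = 2·11 + 8; sub 12 for 11: 2·12 + 8; = 32; G_7 = 32−1 = 31
step 7: 31 = 2·12 + 7; sub 13 for 12: 2·13 + 7; = 33; G_8 = 33−1 = 32
step 8: 32 = 2·13 + 6; sub 14 for 13: 2·14 + 6; = 34; G_9 = 34−1 = 33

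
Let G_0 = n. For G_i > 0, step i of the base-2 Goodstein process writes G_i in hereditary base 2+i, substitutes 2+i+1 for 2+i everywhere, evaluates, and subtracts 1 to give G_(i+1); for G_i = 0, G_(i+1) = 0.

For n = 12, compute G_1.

107

G_0=12  [base 2] 2^(2 + 1) + 2^2  →[2↦3]→  3^(3 + 1) + 3^3 = 108  −1 ⇒ G_1=107
G_1=107  [base 3] 3^(3 + 1) + 2·3^2 + 2·3 + 2  →[3↦4]→  4^(4 + 1) + 2·4^2 + 2·4 + 2 = 1066  −1 ⇒ G_2=1065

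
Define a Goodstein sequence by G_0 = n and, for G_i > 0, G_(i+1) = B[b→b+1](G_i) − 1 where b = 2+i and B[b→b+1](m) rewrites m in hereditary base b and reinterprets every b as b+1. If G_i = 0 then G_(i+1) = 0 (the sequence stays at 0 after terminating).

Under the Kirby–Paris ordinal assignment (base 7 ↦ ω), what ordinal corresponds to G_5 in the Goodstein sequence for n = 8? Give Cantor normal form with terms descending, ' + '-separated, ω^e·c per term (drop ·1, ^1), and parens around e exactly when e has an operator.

ω^ω·2 + ω^2·2 + ω + 4

(0) 8|_2 = 2^(2 + 1) ↦ 3^(3 + 1)|_3 = 81 ⇒ 80
(1) 80|_3 = 2·3^3 + 2·3^2 + 2·3 + 2 ↦ 2·4^4 + 2·4^2 + 2·4 + 2|_4 = 554 ⇒ 553
(2) 553|_4 = 2·4^4 + 2·4^2 + 2·4 + 1 ↦ 2·5^5 + 2·5^2 + 2·5 + 1|_5 = 6311 ⇒ 6310
(3) 6310|_5 = 2·5^5 + 2·5^2 + 2·5 ↦ 2·6^6 + 2·6^2 + 2·6|_6 = 93396 ⇒ 93395
(4) 93395|_6 = 2·6^6 + 2·6^2 + 6 + 5 ↦ 2·7^7 + 2·7^2 + 7 + 5|_7 = 1647196 ⇒ 1647195
(5) 1647195|_7 = 2·7^7 + 2·7^2 + 7 + 4 ↦ 2·8^8 + 2·8^2 + 8 + 4|_8 = 33554572 ⇒ 33554571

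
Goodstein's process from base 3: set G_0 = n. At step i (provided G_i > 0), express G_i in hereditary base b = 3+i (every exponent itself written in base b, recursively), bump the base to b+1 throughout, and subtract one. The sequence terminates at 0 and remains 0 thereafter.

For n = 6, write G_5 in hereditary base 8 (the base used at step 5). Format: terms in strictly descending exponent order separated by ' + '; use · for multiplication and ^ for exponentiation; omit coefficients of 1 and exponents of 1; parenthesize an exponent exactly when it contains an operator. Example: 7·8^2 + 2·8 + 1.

[0] 6 ≡ 2·3 (base 3). Lift 4: 8. −1: 7.
[1] 7 ≡ 4 + 3 (base 4). Lift 5: 8. −1: 7.
[2] 7 ≡ 5 + 2 (base 5). Lift 6: 8. −1: 7.
[3] 7 ≡ 6 + 1 (base 6). Lift 7: 8. −1: 7.
[4] 7 ≡ 7 (base 7). Lift 8: 8. −1: 7.
[5] 7 ≡ 7 (base 8). Lift 9: 7. −1: 6.

7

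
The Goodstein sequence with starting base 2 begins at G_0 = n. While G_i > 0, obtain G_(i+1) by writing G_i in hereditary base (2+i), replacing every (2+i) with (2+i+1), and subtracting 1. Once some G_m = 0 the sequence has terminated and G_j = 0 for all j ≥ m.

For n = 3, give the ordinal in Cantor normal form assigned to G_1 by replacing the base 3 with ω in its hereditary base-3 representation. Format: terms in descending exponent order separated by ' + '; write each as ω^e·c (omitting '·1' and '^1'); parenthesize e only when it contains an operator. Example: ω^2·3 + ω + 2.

base 2: 3 = 2 + 1; at 3: 3 + 1 = 4; next = 3
base 3: 3 = 3; at 4: 4 = 4; next = 3

ω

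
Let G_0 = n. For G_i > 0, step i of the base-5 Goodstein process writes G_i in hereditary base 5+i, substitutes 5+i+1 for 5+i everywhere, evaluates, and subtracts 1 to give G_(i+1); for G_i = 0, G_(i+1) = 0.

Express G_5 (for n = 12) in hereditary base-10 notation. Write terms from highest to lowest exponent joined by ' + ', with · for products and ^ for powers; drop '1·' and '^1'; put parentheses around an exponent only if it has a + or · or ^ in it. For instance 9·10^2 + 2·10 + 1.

G_0=12  [base 5] 2·5 + 2  →[5↦6]→  2·6 + 2 = 14  −1 ⇒ G_1=13
G_1=13  [base 6] 2·6 + 1  →[6↦7]→  2·7 + 1 = 15  −1 ⇒ G_2=14
G_2=14  [base 7] 2·7  →[7↦8]→  2·8 = 16  −1 ⇒ G_3=15
G_3=15  [base 8] 8 + 7  →[8↦9]→  9 + 7 = 16  −1 ⇒ G_4=15
G_4=15  [base 9] 9 + 6  →[9↦10]→  10 + 6 = 16  −1 ⇒ G_5=15
G_5=15  [base 10] 10 + 5  →[10↦11]→  11 + 5 = 16  −1 ⇒ G_6=15

10 + 5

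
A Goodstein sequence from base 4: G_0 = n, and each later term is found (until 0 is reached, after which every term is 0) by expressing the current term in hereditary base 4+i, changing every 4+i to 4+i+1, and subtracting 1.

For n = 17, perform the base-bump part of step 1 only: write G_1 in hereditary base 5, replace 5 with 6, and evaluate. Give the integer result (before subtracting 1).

36

G_0 = 17. HB_4(17) = 4^2 + 1. Bump = 26. G_1 = 25.
G_1 = 25. HB_5(25) = 5^2. Bump = 36. G_2 = 35.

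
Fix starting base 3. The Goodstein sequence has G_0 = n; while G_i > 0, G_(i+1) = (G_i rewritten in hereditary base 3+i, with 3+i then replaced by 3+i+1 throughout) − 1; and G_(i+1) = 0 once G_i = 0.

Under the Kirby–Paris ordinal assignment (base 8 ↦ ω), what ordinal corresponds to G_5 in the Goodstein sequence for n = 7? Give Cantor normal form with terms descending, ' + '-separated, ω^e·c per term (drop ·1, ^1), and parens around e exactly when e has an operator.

i=0: 7 = 2·3 + 1 (b=3); 3→4: 2·4 + 1 = 9; 9−1 = 8
i=1: 8 = 2·4 (b=4); 4→5: 2·5 = 10; 10−1 = 9
i=2: 9 = 5 + 4 (b=5); 5→6: 6 + 4 = 10; 10−1 = 9
i=3: 9 = 6 + 3 (b=6); 6→7: 7 + 3 = 10; 10−1 = 9
i=4: 9 = 7 + 2 (b=7); 7→8: 8 + 2 = 10; 10−1 = 9

ω + 1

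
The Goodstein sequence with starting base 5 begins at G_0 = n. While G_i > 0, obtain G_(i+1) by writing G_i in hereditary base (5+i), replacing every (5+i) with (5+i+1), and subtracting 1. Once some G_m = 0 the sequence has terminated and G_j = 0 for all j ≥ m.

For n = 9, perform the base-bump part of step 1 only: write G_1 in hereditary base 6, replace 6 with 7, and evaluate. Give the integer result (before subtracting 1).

10

(0) 9|_5 = 5 + 4 ↦ 6 + 4|_6 = 10 ⇒ 9
(1) 9|_6 = 6 + 3 ↦ 7 + 3|_7 = 10 ⇒ 9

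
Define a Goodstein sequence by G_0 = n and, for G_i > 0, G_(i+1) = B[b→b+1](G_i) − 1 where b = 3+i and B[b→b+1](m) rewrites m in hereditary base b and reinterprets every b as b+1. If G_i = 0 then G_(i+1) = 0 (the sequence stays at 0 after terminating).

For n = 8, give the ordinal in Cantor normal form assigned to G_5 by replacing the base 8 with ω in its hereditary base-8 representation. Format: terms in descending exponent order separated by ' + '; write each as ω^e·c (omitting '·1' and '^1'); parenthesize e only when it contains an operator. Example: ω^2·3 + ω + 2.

i=0: 8 = 2·3 + 2 (b=3); 3→4: 2·4 + 2 = 10; 10−1 = 9
i=1: 9 = 2·4 + 1 (b=4); 4→5: 2·5 + 1 = 11; 11−1 = 10
i=2: 10 = 2·5 (b=5); 5→6: 2·6 = 12; 12−1 = 11
i=3: 11 = 6 + 5 (b=6); 6→7: 7 + 5 = 12; 12−1 = 11
i=4: 11 = 7 + 4 (b=7); 7→8: 8 + 4 = 12; 12−1 = 11
i=5: 11 = 8 + 3 (b=8); 8→9: 9 + 3 = 12; 12−1 = 11

ω + 3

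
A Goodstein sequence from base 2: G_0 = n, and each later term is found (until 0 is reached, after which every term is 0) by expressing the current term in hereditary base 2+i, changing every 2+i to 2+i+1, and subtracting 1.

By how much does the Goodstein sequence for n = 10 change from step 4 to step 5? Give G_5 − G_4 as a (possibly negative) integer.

3935819

step 0: 10 = 2^(2 + 1) + 2; sub 3 for 2: 3^(3 + 1) + 3; = 84; G_1 = 84−1 = 83
step 1: 83 = 3^(3 + 1) + 2; sub 4 for 3: 4^(4 + 1) + 2; = 1026; G_2 = 1026−1 = 1025
step 2: 1025 = 4^(4 + 1) + 1; sub 5 for 4: 5^(5 + 1) + 1; = 15626; G_3 = 15626−1 = 15625
step 3: 15625 = 5^(5 + 1); sub 6 for 5: 6^(6 + 1); = 279936; G_4 = 279936−1 = 279935
step 4: 279935 = 5·6^6 + 5·6^5 + 5·6^4 + 5·6^3 + 5·6^2 + 5·6 + 5; sub 7 for 6: 5·7^7 + 5·7^5 + 5·7^4 + 5·7^3 + 5·7^2 + 5·7 + 5; = 4215755; G_5 = 4215755−1 = 4215754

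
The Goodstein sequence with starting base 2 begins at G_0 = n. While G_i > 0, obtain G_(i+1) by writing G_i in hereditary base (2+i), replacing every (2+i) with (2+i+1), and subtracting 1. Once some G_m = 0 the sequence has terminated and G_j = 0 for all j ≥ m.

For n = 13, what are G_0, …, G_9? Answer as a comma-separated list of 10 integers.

13 —HB2→ 2^(2 + 1) + 2^2 + 1 —bump→ 3^(3 + 1) + 3^3 + 1 = 109 —(−1)→ 108
108 —HB3→ 3^(3 + 1) + 3^3 —bump→ 4^(4 + 1) + 4^4 = 1280 —(−1)→ 1279
1279 —HB4→ 4^(4 + 1) + 3·4^3 + 3·4^2 + 3·4 + 3 —bump→ 5^(5 + 1) + 3·5^3 + 3·5^2 + 3·5 + 3 = 16093 —(−1)→ 16092
16092 —HB5→ 5^(5 + 1) + 3·5^3 + 3·5^2 + 3·5 + 2 —bump→ 6^(6 + 1) + 3·6^3 + 3·6^2 + 3·6 + 2 = 280712 —(−1)→ 280711
280711 —HB6→ 6^(6 + 1) + 3·6^3 + 3·6^2 + 3·6 + 1 —bump→ 7^(7 + 1) + 3·7^3 + 3·7^2 + 3·7 + 1 = 5765999 —(−1)→ 5765998
5765998 —HB7→ 7^(7 + 1) + 3·7^3 + 3·7^2 + 3·7 —bump→ 8^(8 + 1) + 3·8^3 + 3·8^2 + 3·8 = 134219480 —(−1)→ 134219479
134219479 —HB8→ 8^(8 + 1) + 3·8^3 + 3·8^2 + 2·8 + 7 —bump→ 9^(9 + 1) + 3·9^3 + 3·9^2 + 2·9 + 7 = 3486786856 —(−1)→ 3486786855
3486786855 —HB9→ 9^(9 + 1) + 3·9^3 + 3·9^2 + 2·9 + 6 —bump→ 10^(10 + 1) + 3·10^3 + 3·10^2 + 2·10 + 6 = 100000003326 —(−1)→ 100000003325
100000003325 —HB10→ 10^(10 + 1) + 3·10^3 + 3·10^2 + 2·10 + 5 —bump→ 11^(11 + 1) + 3·11^3 + 3·11^2 + 2·11 + 5 = 3138428381104 —(−1)→ 3138428381103

13, 108, 1279, 16092, 280711, 5765998, 134219479, 3486786855, 100000003325, 3138428381103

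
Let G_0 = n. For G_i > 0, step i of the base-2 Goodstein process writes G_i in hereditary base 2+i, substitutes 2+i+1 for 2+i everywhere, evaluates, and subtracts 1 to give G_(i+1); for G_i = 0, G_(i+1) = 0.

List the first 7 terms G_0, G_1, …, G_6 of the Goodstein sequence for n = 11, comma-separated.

step 0: 11 = 2^(2 + 1) + 2 + 1; sub 3 for 2: 3^(3 + 1) + 3 + 1; = 85; G_1 = 85−1 = 84
step 1: 84 = 3^(3 + 1) + 3; sub 4 for 3: 4^(4 + 1) + 4; = 1028; G_2 = 1028−1 = 1027
step 2: 1027 = 4^(4 + 1) + 3; sub 5 for 4: 5^(5 + 1) + 3; = 15628; G_3 = 15628−1 = 15627
step 3: 15627 = 5^(5 + 1) + 2; sub 6 for 5: 6^(6 + 1) + 2; = 279938; G_4 = 279938−1 = 279937
step 4: 279937 = 6^(6 + 1) + 1; sub 7 for 6: 7^(7 + 1) + 1; = 5764802; G_5 = 5764802−1 = 5764801
step 5: 5764801 = 7^(7 + 1); sub 8 for 7: 8^(8 + 1); = 134217728; G_6 = 134217728−1 = 134217727

11, 84, 1027, 15627, 279937, 5764801, 134217727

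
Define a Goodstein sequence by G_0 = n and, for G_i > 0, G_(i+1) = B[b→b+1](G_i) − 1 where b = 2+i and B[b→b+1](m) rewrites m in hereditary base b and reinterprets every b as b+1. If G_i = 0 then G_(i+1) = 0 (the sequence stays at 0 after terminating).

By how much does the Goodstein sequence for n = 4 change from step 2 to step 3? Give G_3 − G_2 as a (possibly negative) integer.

base 2: 4 = 2^2; at 3: 3^3 = 27; next = 26
base 3: 26 = 2·3^2 + 2·3 + 2; at 4: 2·4^2 + 2·4 + 2 = 42; next = 41
base 4: 41 = 2·4^2 + 2·4 + 1; at 5: 2·5^2 + 2·5 + 1 = 61; next = 60

19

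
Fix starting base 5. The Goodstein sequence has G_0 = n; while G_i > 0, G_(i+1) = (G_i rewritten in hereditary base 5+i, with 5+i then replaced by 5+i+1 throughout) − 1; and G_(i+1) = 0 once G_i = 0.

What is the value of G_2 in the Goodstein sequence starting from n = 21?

27

i=0: 21 = 4·5 + 1 (b=5); 5→6: 4·6 + 1 = 25; 25−1 = 24
i=1: 24 = 4·6 (b=6); 6→7: 4·7 = 28; 28−1 = 27
i=2: 27 = 3·7 + 6 (b=7); 7→8: 3·8 + 6 = 30; 30−1 = 29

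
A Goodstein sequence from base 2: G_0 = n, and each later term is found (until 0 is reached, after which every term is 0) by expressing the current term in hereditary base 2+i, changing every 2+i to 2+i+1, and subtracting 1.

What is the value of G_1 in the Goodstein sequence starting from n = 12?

G_0=12  [base 2] 2^(2 + 1) + 2^2  →[2↦3]→  3^(3 + 1) + 3^3 = 108  −1 ⇒ G_1=107
G_1=107  [base 3] 3^(3 + 1) + 2·3^2 + 2·3 + 2  →[3↦4]→  4^(4 + 1) + 2·4^2 + 2·4 + 2 = 1066  −1 ⇒ G_2=1065

107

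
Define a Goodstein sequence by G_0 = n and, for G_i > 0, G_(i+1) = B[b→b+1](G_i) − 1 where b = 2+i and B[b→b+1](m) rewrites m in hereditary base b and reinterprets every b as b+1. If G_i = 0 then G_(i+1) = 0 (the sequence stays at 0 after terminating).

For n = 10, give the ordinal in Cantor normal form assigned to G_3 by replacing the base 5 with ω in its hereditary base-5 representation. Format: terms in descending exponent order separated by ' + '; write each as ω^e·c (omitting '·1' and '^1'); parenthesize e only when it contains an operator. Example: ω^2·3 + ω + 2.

base 2: 10 = 2^(2 + 1) + 2; at 3: 3^(3 + 1) + 3 = 84; next = 83
base 3: 83 = 3^(3 + 1) + 2; at 4: 4^(4 + 1) + 2 = 1026; next = 1025
base 4: 1025 = 4^(4 + 1) + 1; at 5: 5^(5 + 1) + 1 = 15626; next = 15625
base 5: 15625 = 5^(5 + 1); at 6: 6^(6 + 1) = 279936; next = 279935

ω^(ω + 1)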